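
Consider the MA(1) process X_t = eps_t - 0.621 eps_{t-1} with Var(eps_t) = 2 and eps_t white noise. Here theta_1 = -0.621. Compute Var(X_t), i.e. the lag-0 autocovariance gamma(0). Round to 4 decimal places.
\gamma(0) = 2.7713

For an MA(q) process X_t = eps_t + sum_i theta_i eps_{t-i} with
Var(eps_t) = sigma^2, the variance is
  gamma(0) = sigma^2 * (1 + sum_i theta_i^2).
  sum_i theta_i^2 = (-0.621)^2 = 0.385641.
  gamma(0) = 2 * (1 + 0.385641) = 2 * 1.385641 = 2.771282, which rounds to 2.7713.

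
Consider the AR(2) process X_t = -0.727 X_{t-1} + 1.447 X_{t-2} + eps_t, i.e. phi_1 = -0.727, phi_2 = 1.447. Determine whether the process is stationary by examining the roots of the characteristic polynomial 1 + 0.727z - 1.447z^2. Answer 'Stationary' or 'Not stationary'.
\text{Not stationary}

The AR(p) characteristic polynomial is P(z) = 1 + 0.727z - 1.447z^2.
Stationarity requires all roots to lie outside the unit circle, i.e. |z| > 1 for every root.
Set 1 + (0.727) z + (-1.447) z^2 = 0, i.e. a z^2 + b z + c = 0 with a = -1.447, b = 0.727, c = 1.
Discriminant D = b^2 - 4ac = (0.727)^2 - 4*(-1.447)*1 = 0.528529 - (-5.788) = 6.316529.
D >= 0, so the roots are real: z = (-b +/- sqrt(D)) / (2a) = (-0.727 +/- 2.513271) / (-2.894).
  z_1 = (-0.727 + 2.513271) / (-2.894) = -0.6172,   |z_1| = 0.6172.
  z_2 = (-0.727 - 2.513271) / (-2.894) = 1.1197,   |z_2| = 1.1197.
Moduli of all roots: 0.6172, 1.1197.
All moduli strictly greater than 1? No.
Verdict: Not stationary.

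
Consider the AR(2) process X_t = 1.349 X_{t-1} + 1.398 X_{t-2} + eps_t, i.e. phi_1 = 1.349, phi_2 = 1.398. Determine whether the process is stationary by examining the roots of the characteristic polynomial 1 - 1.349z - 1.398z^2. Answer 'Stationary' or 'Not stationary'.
\text{Not stationary}

The AR(p) characteristic polynomial is P(z) = 1 - 1.349z - 1.398z^2.
Stationarity requires all roots to lie outside the unit circle, i.e. |z| > 1 for every root.
Set 1 + (-1.349) z + (-1.398) z^2 = 0, i.e. a z^2 + b z + c = 0 with a = -1.398, b = -1.349, c = 1.
Discriminant D = b^2 - 4ac = (-1.349)^2 - 4*(-1.398)*1 = 1.819801 - (-5.592) = 7.411801.
D >= 0, so the roots are real: z = (-b +/- sqrt(D)) / (2a) = (1.349 +/- 2.722462) / (-2.796).
  z_1 = (1.349 + 2.722462) / (-2.796) = -1.4562,   |z_1| = 1.4562.
  z_2 = (1.349 - 2.722462) / (-2.796) = 0.4912,   |z_2| = 0.4912.
Moduli of all roots: 1.4562, 0.4912.
All moduli strictly greater than 1? No.
Verdict: Not stationary.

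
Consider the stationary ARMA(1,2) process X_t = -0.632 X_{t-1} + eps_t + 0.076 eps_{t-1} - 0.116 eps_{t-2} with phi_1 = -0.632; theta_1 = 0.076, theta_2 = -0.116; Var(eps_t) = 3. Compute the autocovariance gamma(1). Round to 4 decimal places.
\gamma(1) = -2.2356

Multiply the model equation by X_{t-k} and take expectations. With theta_0 = psi_0 = 1 and psi_j the MA(infinity) weights, this gives
  gamma(k) - sum_i phi_i gamma(k-i) = c_k,
  c_k = sigma^2 * sum_{j=k..q} theta_j psi_{j-k}   (c_k = 0 for k > q),
using gamma(-m) = gamma(m).
psi-weights needed (psi_j = theta_j + sum_i phi_i psi_{j-i}):
  psi_1 = theta_1 + phi_1 = 0.076 + (-0.632) = -0.556
  psi_2 = theta_2 + phi_1 psi_1 = -0.116 + (-0.632)(-0.556) = 0.235392
Right-hand sides:
  c_0 = sigma^2 (1 + theta_1 psi_1 + theta_2 psi_2) = 3 * (1 + (0.076)(-0.556) + (-0.116)(0.235392)) = 3 * 0.930439 = 2.791316
  c_1 = sigma^2 (theta_1 + theta_2 psi_1) = 3 * (0.076 + (-0.116)(-0.556)) = 0.421488
  c_2 = sigma^2 theta_2 = 3 * (-0.116) = -0.348
Equations for k = 0 and k = 1 (AR order 1):
  gamma(0) = phi_1 gamma(1) + c_0
  gamma(1) = phi_1 gamma(0) + c_1
Substituting the second into the first: gamma(0) (1 - phi_1^2) = c_0 + phi_1 c_1, so
  gamma(0) = (c_0 + phi_1 c_1) / (1 - phi_1^2) = (2.791316 + (-0.632)(0.421488)) / (1 - (-0.632)^2) = 2.524935 / 0.600576 = 4.204189.
  gamma(1) = phi_1 gamma(0) + c_1 = (-0.632)(4.204189) + (0.421488) = -2.23556.
Therefore gamma(1) = -2.2356 (to 4 decimal places).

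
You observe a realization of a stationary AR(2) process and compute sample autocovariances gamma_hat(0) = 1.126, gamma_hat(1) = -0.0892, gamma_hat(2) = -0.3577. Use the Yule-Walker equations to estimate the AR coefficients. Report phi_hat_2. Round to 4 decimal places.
\hat\phi_{2} = -0.3260

The Yule-Walker equations for an AR(p) process read, in matrix form,
  Gamma_p phi = r_p,   with   (Gamma_p)_{ij} = gamma(|i - j|),
                       (r_p)_i = gamma(i),   i,j = 1..p.
Substitute the sample gammas (Toeplitz matrix and right-hand side of size 2):
  Gamma_p = [[1.126, -0.0892], [-0.0892, 1.126]]
  r_p     = [-0.0892, -0.3577]
Written out:
  1.126 phi_1 - 0.0892 phi_2 = -0.0892
  -0.0892 phi_1 + 1.126 phi_2 = -0.3577
Solve by Cramer's rule:
  det = gamma(0)^2 - gamma(1)^2 = (1.126)^2 - (-0.0892)^2 = 1.267876 - 0.00795664 = 1.25991936
  phi_hat_1 = [gamma(1) gamma(0) - gamma(1) gamma(2)] / det = [(-0.0892)(1.126) - (-0.0892)(-0.3577)] / 1.25991936 = -0.13234604 / 1.25991936 = -0.105
  phi_hat_2 = [gamma(0) gamma(2) - gamma(1)^2] / det = [(1.126)(-0.3577) - (-0.0892)^2] / 1.25991936 = -0.41072684 / 1.25991936 = -0.326
So phi_hat = [-0.1050, -0.3260].
Therefore phi_hat_2 = -0.3260.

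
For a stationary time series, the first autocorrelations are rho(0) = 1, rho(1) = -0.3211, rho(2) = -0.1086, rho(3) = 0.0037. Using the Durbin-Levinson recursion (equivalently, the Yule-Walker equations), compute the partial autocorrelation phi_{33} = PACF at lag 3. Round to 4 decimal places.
\phi_{33} = -0.1360

The PACF at lag k is phi_{kk}, the last component of the solution
to the Yule-Walker system G_k phi = r_k where
  (G_k)_{ij} = rho(|i - j|), (r_k)_i = rho(i), i,j = 1..k.
Equivalently, Durbin-Levinson gives phi_{kk} iteratively:
  phi_{11} = rho(1)
  phi_{kk} = [rho(k) - sum_{j=1..k-1} phi_{k-1,j} rho(k-j)]
            / [1 - sum_{j=1..k-1} phi_{k-1,j} rho(j)],
  phi_{k,j} = phi_{k-1,j} - phi_{kk} phi_{k-1,k-j},  j = 1..k-1.
Step k = 1:
  phi_11 = rho(1) = -0.3211.
Step k = 2:
  phi_22 = [rho(2) - phi_11 rho(1)] / [1 - phi_11 rho(1)] = [-0.1086 - (-0.3211)(-0.3211)] / [1 - (-0.3211)(-0.3211)]
         = -0.21170521 / 0.89689479 = -0.236042.
  Update: phi_21 = phi_11 - phi_22 phi_11 = -0.3211 - (-0.236042)(-0.3211) = -0.396893.
Step k = 3:
  phi_33 = [rho(3) - phi_21 rho(2) - phi_22 rho(1)] / [1 - phi_21 rho(1) - phi_22 rho(2)]
    numerator   = 0.0037 - (-0.396893)(-0.1086) - (-0.236042)(-0.3211) = -0.11519582
    denominator = 1 - (-0.396893)(-0.3211) - (-0.236042)(-0.1086) = 0.84692338
  phi_33 = -0.11519582 / 0.84692338 = -0.136.
Therefore phi_{33} = -0.1360.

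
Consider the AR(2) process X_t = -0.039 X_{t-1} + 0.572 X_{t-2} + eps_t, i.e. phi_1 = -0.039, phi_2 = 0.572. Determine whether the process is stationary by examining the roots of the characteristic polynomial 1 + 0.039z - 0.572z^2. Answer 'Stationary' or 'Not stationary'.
\text{Stationary}

The AR(p) characteristic polynomial is P(z) = 1 + 0.039z - 0.572z^2.
Stationarity requires all roots to lie outside the unit circle, i.e. |z| > 1 for every root.
Set 1 + (0.039) z + (-0.572) z^2 = 0, i.e. a z^2 + b z + c = 0 with a = -0.572, b = 0.039, c = 1.
Discriminant D = b^2 - 4ac = (0.039)^2 - 4*(-0.572)*1 = 0.001521 - (-2.288) = 2.289521.
D >= 0, so the roots are real: z = (-b +/- sqrt(D)) / (2a) = (-0.039 +/- 1.513116) / (-1.144).
  z_1 = (-0.039 + 1.513116) / (-1.144) = -1.2886,   |z_1| = 1.2886.
  z_2 = (-0.039 - 1.513116) / (-1.144) = 1.3567,   |z_2| = 1.3567.
Moduli of all roots: 1.2886, 1.3567.
All moduli strictly greater than 1? Yes.
Verdict: Stationary.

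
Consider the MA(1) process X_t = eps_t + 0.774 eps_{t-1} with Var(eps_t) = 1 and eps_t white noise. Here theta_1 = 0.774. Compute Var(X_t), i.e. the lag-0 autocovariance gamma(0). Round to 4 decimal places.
\gamma(0) = 1.5991

For an MA(q) process X_t = eps_t + sum_i theta_i eps_{t-i} with
Var(eps_t) = sigma^2, the variance is
  gamma(0) = sigma^2 * (1 + sum_i theta_i^2).
  sum_i theta_i^2 = (0.774)^2 = 0.599076.
  gamma(0) = 1 * (1 + 0.599076) = 1 * 1.599076 = 1.599076, which rounds to 1.5991.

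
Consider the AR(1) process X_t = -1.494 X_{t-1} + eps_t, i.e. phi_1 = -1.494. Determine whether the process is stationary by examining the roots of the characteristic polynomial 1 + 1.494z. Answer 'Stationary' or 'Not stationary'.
\text{Not stationary}

The AR(p) characteristic polynomial is P(z) = 1 + 1.494z.
Stationarity requires all roots to lie outside the unit circle, i.e. |z| > 1 for every root.
This is linear in z: 1 + (1.494) z = 0  =>  z = -1/(1.494) = -0.669344,  |z| = 0.669344.
Moduli of all roots: 0.6693.
All moduli strictly greater than 1? No.
Verdict: Not stationary.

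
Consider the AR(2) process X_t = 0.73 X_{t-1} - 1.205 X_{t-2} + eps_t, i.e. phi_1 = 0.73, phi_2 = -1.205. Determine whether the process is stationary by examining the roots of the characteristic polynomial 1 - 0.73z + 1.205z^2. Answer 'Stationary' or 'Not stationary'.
\text{Not stationary}

The AR(p) characteristic polynomial is P(z) = 1 - 0.73z + 1.205z^2.
Stationarity requires all roots to lie outside the unit circle, i.e. |z| > 1 for every root.
Set 1 + (-0.73) z + (1.205) z^2 = 0, i.e. a z^2 + b z + c = 0 with a = 1.205, b = -0.73, c = 1.
Discriminant D = b^2 - 4ac = (-0.73)^2 - 4*(1.205)*1 = 0.5329 - (4.82) = -4.2871.
D < 0, so the roots are the complex-conjugate pair z = (-b +/- i sqrt(-D)) / (2a) = 0.3029 +/- 0.8591i.
For a conjugate pair |z|^2 = z * conj(z) = (product of roots) = c/a = 1/(1.205) = 0.829876, so |z| = sqrt(0.829876) = 0.911 for both roots.
Moduli of all roots: 0.9110, 0.9110.
All moduli strictly greater than 1? No.
Verdict: Not stationary.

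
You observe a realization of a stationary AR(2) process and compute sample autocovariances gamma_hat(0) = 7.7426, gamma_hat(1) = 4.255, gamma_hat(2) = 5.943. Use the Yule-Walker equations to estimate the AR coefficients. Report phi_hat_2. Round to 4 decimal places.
\hat\phi_{2} = 0.6670

The Yule-Walker equations for an AR(p) process read, in matrix form,
  Gamma_p phi = r_p,   with   (Gamma_p)_{ij} = gamma(|i - j|),
                       (r_p)_i = gamma(i),   i,j = 1..p.
Substitute the sample gammas (Toeplitz matrix and right-hand side of size 2):
  Gamma_p = [[7.7426, 4.255], [4.255, 7.7426]]
  r_p     = [4.255, 5.943]
Written out:
  7.7426 phi_1 + 4.255 phi_2 = 4.255
  4.255 phi_1 + 7.7426 phi_2 = 5.943
Solve by Cramer's rule:
  det = gamma(0)^2 - gamma(1)^2 = (7.7426)^2 - (4.255)^2 = 59.94785476 - 18.105025 = 41.84282976
  phi_hat_1 = [gamma(1) gamma(0) - gamma(1) gamma(2)] / det = [(4.255)(7.7426) - (4.255)(5.943)] / 41.84282976 = 7.657298 / 41.84282976 = 0.183
  phi_hat_2 = [gamma(0) gamma(2) - gamma(1)^2] / det = [(7.7426)(5.943) - (4.255)^2] / 41.84282976 = 27.9092468 / 41.84282976 = 0.667
So phi_hat = [0.1830, 0.6670].
Therefore phi_hat_2 = 0.6670.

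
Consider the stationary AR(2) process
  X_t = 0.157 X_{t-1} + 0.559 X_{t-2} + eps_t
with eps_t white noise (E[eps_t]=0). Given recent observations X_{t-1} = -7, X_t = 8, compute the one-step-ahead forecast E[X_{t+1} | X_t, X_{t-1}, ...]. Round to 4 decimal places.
E[X_{t+1} \mid \mathcal F_t] = -2.6570

For an AR(p) model X_t = c + sum_i phi_i X_{t-i} + eps_t, the
one-step-ahead conditional mean is
  E[X_{t+1} | X_t, ...] = c + sum_i phi_i X_{t+1-i}.
Substitute known values:
  E[X_{t+1} | ...] = (0.157) * (8) + (0.559) * (-7)
                   = -2.6570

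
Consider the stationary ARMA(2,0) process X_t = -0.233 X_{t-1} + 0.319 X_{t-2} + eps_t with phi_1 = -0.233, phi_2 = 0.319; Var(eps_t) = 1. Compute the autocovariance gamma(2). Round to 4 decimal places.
\gamma(2) = 0.5027

Multiply the model equation by X_{t-k} and take expectations. With theta_0 = psi_0 = 1 and psi_j the MA(infinity) weights, this gives
  gamma(k) - sum_i phi_i gamma(k-i) = c_k,
  c_k = sigma^2 * sum_{j=k..q} theta_j psi_{j-k}   (c_k = 0 for k > q),
using gamma(-m) = gamma(m).
Pure AR (q = 0): c_0 = sigma^2 = 1, c_k = 0 for k >= 1.
Equations for k = 0, 1, 2 (AR order 2, c_2 = 0):
  (E0) gamma(0) = phi_1 gamma(1) + phi_2 gamma(2) + c_0
  (E1) gamma(1) = phi_1 gamma(0) + phi_2 gamma(1) + c_1
  (E2) gamma(2) = phi_1 gamma(1) + phi_2 gamma(0)
From (E1): gamma(1) = A gamma(0) + B with
  A = phi_1 / (1 - phi_2) = -0.233 / 0.681 = -0.342144,   B = c_1 / (1 - phi_2) = 0 / 0.681 = 0.
Insert (E2) into (E0): gamma(0) (1 - phi_2^2) = phi_1 (1 + phi_2) gamma(1) + c_0.
  phi_1 (1 + phi_2) = (-0.233)(1.319) = -0.307327,   1 - phi_2^2 = 0.898239.
Replace gamma(1) by A gamma(0) + B and collect gamma(0):
  gamma(0) [0.898239 - (-0.307327)(-0.342144)] = c_0 = 1
  gamma(0) * 0.793089 = 1
  gamma(0) = 1 / 0.793089 = 1.260893.
  gamma(1) = A gamma(0) = (-0.342144)(1.260893) = -0.431407.
  gamma(2) = phi_1 gamma(1) + phi_2 gamma(0) = (-0.233)(-0.431407) + (0.319)(1.260893) = 0.502743.
Therefore gamma(2) = 0.5027 (to 4 decimal places).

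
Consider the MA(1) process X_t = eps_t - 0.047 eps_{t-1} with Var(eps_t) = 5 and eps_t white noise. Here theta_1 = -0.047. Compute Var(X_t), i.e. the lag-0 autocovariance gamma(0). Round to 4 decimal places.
\gamma(0) = 5.0110

For an MA(q) process X_t = eps_t + sum_i theta_i eps_{t-i} with
Var(eps_t) = sigma^2, the variance is
  gamma(0) = sigma^2 * (1 + sum_i theta_i^2).
  sum_i theta_i^2 = (-0.047)^2 = 0.002209.
  gamma(0) = 5 * (1 + 0.002209) = 5 * 1.002209 = 5.011045, which rounds to 5.0110.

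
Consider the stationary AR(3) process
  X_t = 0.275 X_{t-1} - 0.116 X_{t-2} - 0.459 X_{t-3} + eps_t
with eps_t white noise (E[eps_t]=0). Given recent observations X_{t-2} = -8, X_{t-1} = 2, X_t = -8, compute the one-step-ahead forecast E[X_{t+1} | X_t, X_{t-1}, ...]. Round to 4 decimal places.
E[X_{t+1} \mid \mathcal F_t] = 1.2400

For an AR(p) model X_t = c + sum_i phi_i X_{t-i} + eps_t, the
one-step-ahead conditional mean is
  E[X_{t+1} | X_t, ...] = c + sum_i phi_i X_{t+1-i}.
Substitute known values:
  E[X_{t+1} | ...] = (0.275) * (-8) + (-0.116) * (2) + (-0.459) * (-8)
                   = 1.2400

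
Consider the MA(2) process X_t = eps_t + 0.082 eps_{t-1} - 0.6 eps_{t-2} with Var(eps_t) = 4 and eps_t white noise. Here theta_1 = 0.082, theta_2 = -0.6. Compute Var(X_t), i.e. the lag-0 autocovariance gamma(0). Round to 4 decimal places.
\gamma(0) = 5.4669

For an MA(q) process X_t = eps_t + sum_i theta_i eps_{t-i} with
Var(eps_t) = sigma^2, the variance is
  gamma(0) = sigma^2 * (1 + sum_i theta_i^2).
  sum_i theta_i^2 = (0.082)^2 + (-0.6)^2 = 0.006724 + 0.36 = 0.366724.
  gamma(0) = 4 * (1 + 0.366724) = 4 * 1.366724 = 5.466896, which rounds to 5.4669.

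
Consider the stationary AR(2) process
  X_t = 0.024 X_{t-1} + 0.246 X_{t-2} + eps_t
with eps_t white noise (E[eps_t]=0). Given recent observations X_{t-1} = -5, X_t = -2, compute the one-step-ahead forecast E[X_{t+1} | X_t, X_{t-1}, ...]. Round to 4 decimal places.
E[X_{t+1} \mid \mathcal F_t] = -1.2780

For an AR(p) model X_t = c + sum_i phi_i X_{t-i} + eps_t, the
one-step-ahead conditional mean is
  E[X_{t+1} | X_t, ...] = c + sum_i phi_i X_{t+1-i}.
Substitute known values:
  E[X_{t+1} | ...] = (0.024) * (-2) + (0.246) * (-5)
                   = -1.2780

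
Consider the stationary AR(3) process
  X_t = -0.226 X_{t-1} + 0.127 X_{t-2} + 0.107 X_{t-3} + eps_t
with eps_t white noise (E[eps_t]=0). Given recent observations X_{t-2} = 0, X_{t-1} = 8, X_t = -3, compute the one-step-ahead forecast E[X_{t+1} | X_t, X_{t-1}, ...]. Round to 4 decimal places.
E[X_{t+1} \mid \mathcal F_t] = 1.6940

For an AR(p) model X_t = c + sum_i phi_i X_{t-i} + eps_t, the
one-step-ahead conditional mean is
  E[X_{t+1} | X_t, ...] = c + sum_i phi_i X_{t+1-i}.
Substitute known values:
  E[X_{t+1} | ...] = (-0.226) * (-3) + (0.127) * (8) + (0.107) * (0)
                   = 1.6940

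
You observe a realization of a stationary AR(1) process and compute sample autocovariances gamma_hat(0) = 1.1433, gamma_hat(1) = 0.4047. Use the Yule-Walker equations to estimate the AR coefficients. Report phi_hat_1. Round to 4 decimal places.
\hat\phi_{1} = 0.3540

The Yule-Walker equations for an AR(p) process read, in matrix form,
  Gamma_p phi = r_p,   with   (Gamma_p)_{ij} = gamma(|i - j|),
                       (r_p)_i = gamma(i),   i,j = 1..p.
Substitute the sample gammas (Toeplitz matrix and right-hand side of size 1):
  Gamma_p = [[1.1433]]
  r_p     = [0.4047]
With p = 1 this is the single equation gamma(0) phi_1 = gamma(1):
  phi_hat_1 = gamma(1) / gamma(0) = 0.4047 / 1.1433 = 0.3540.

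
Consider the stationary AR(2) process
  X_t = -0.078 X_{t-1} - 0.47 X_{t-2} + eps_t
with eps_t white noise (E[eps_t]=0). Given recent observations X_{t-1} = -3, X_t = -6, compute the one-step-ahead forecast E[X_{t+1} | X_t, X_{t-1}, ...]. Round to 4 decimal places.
E[X_{t+1} \mid \mathcal F_t] = 1.8780

For an AR(p) model X_t = c + sum_i phi_i X_{t-i} + eps_t, the
one-step-ahead conditional mean is
  E[X_{t+1} | X_t, ...] = c + sum_i phi_i X_{t+1-i}.
Substitute known values:
  E[X_{t+1} | ...] = (-0.078) * (-6) + (-0.47) * (-3)
                   = 1.8780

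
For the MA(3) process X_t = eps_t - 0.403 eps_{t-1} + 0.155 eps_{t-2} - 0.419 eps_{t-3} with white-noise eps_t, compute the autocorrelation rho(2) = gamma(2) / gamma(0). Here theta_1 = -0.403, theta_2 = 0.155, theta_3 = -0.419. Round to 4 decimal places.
\rho(2) = 0.2378

For an MA(q) process with theta_0 = 1, the autocovariance is
  gamma(k) = sigma^2 * sum_{i=0..q-k} theta_i * theta_{i+k},
and rho(k) = gamma(k) / gamma(0). Sigma^2 cancels.
  numerator   = (1)*(0.155) + (-0.403)*(-0.419) = 0.323857.
  denominator = (1)^2 + (-0.403)^2 + (0.155)^2 + (-0.419)^2 = 1.361995.
  rho(2) = 0.323857 / 1.361995 = 0.2378.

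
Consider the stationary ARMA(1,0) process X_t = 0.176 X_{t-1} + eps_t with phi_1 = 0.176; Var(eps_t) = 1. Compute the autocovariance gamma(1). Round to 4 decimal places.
\gamma(1) = 0.1816

Multiply the model equation by X_{t-k} and take expectations. With theta_0 = psi_0 = 1 and psi_j the MA(infinity) weights, this gives
  gamma(k) - sum_i phi_i gamma(k-i) = c_k,
  c_k = sigma^2 * sum_{j=k..q} theta_j psi_{j-k}   (c_k = 0 for k > q),
using gamma(-m) = gamma(m).
Pure AR (q = 0): c_0 = sigma^2 = 1, c_k = 0 for k >= 1.
Equations for k = 0 and k = 1 (AR order 1):
  gamma(0) = phi_1 gamma(1) + c_0
  gamma(1) = phi_1 gamma(0) + c_1
Substituting the second into the first: gamma(0) (1 - phi_1^2) = c_0 + phi_1 c_1, so
  gamma(0) = c_0 / (1 - phi_1^2) = 1 / (1 - (0.176)^2) = 1 / 0.969024 = 1.031966.
  gamma(1) = phi_1 gamma(0) = (0.176)(1.031966) = 0.181626.
Therefore gamma(1) = 0.1816 (to 4 decimal places).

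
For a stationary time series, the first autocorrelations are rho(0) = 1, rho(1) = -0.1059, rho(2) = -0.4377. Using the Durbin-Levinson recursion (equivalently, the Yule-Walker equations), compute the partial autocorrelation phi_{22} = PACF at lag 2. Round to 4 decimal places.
\phi_{22} = -0.4540

The PACF at lag k is phi_{kk}, the last component of the solution
to the Yule-Walker system G_k phi = r_k where
  (G_k)_{ij} = rho(|i - j|), (r_k)_i = rho(i), i,j = 1..k.
Equivalently, Durbin-Levinson gives phi_{kk} iteratively:
  phi_{11} = rho(1)
  phi_{kk} = [rho(k) - sum_{j=1..k-1} phi_{k-1,j} rho(k-j)]
            / [1 - sum_{j=1..k-1} phi_{k-1,j} rho(j)],
  phi_{k,j} = phi_{k-1,j} - phi_{kk} phi_{k-1,k-j},  j = 1..k-1.
Step k = 1:
  phi_11 = rho(1) = -0.1059.
Step k = 2:
  phi_22 = [rho(2) - phi_11 rho(1)] / [1 - phi_11 rho(1)] = [-0.4377 - (-0.1059)(-0.1059)] / [1 - (-0.1059)(-0.1059)]
         = -0.44891481 / 0.98878519 = -0.454.
Therefore phi_{22} = -0.4540.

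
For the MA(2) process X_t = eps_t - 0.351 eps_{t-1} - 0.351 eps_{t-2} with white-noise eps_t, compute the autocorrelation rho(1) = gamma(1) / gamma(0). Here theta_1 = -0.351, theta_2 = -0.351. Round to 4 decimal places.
\rho(1) = -0.1828

For an MA(q) process with theta_0 = 1, the autocovariance is
  gamma(k) = sigma^2 * sum_{i=0..q-k} theta_i * theta_{i+k},
and rho(k) = gamma(k) / gamma(0). Sigma^2 cancels.
  numerator   = (1)*(-0.351) + (-0.351)*(-0.351) = -0.227799.
  denominator = (1)^2 + (-0.351)^2 + (-0.351)^2 = 1.246402.
  rho(1) = -0.227799 / 1.246402 = -0.1828.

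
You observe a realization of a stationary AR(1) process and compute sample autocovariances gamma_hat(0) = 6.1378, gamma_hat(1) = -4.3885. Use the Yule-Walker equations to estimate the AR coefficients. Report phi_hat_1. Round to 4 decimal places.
\hat\phi_{1} = -0.7150

The Yule-Walker equations for an AR(p) process read, in matrix form,
  Gamma_p phi = r_p,   with   (Gamma_p)_{ij} = gamma(|i - j|),
                       (r_p)_i = gamma(i),   i,j = 1..p.
Substitute the sample gammas (Toeplitz matrix and right-hand side of size 1):
  Gamma_p = [[6.1378]]
  r_p     = [-4.3885]
With p = 1 this is the single equation gamma(0) phi_1 = gamma(1):
  phi_hat_1 = gamma(1) / gamma(0) = -4.3885 / 6.1378 = -0.7150.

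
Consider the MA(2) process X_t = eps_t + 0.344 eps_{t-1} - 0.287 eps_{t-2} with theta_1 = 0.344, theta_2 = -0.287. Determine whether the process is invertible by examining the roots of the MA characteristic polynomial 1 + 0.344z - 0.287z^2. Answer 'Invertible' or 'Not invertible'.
\text{Invertible}

The MA(q) characteristic polynomial is P(z) = 1 + 0.344z - 0.287z^2.
Invertibility requires all roots to lie outside the unit circle, i.e. |z| > 1 for every root.
Set 1 + (0.344) z + (-0.287) z^2 = 0, i.e. a z^2 + b z + c = 0 with a = -0.287, b = 0.344, c = 1.
Discriminant D = b^2 - 4ac = (0.344)^2 - 4*(-0.287)*1 = 0.118336 - (-1.148) = 1.266336.
D >= 0, so the roots are real: z = (-b +/- sqrt(D)) / (2a) = (-0.344 +/- 1.125316) / (-0.574).
  z_1 = (-0.344 + 1.125316) / (-0.574) = -1.3612,   |z_1| = 1.3612.
  z_2 = (-0.344 - 1.125316) / (-0.574) = 2.5598,   |z_2| = 2.5598.
Moduli of all roots: 1.3612, 2.5598.
All moduli strictly greater than 1? Yes.
Verdict: Invertible.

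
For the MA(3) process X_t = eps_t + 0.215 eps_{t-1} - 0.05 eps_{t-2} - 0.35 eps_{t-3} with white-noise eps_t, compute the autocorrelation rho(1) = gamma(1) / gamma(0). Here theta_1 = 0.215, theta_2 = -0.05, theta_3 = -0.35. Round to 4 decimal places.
\rho(1) = 0.1893

For an MA(q) process with theta_0 = 1, the autocovariance is
  gamma(k) = sigma^2 * sum_{i=0..q-k} theta_i * theta_{i+k},
and rho(k) = gamma(k) / gamma(0). Sigma^2 cancels.
  numerator   = (1)*(0.215) + (0.215)*(-0.05) + (-0.05)*(-0.35) = 0.22175.
  denominator = (1)^2 + (0.215)^2 + (-0.05)^2 + (-0.35)^2 = 1.171225.
  rho(1) = 0.22175 / 1.171225 = 0.1893.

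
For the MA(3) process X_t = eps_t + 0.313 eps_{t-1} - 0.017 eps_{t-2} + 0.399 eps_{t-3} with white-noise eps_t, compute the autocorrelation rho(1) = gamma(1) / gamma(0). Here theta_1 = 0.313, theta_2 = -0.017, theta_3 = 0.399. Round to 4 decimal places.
\rho(1) = 0.2393

For an MA(q) process with theta_0 = 1, the autocovariance is
  gamma(k) = sigma^2 * sum_{i=0..q-k} theta_i * theta_{i+k},
and rho(k) = gamma(k) / gamma(0). Sigma^2 cancels.
  numerator   = (1)*(0.313) + (0.313)*(-0.017) + (-0.017)*(0.399) = 0.300896.
  denominator = (1)^2 + (0.313)^2 + (-0.017)^2 + (0.399)^2 = 1.257459.
  rho(1) = 0.300896 / 1.257459 = 0.2393.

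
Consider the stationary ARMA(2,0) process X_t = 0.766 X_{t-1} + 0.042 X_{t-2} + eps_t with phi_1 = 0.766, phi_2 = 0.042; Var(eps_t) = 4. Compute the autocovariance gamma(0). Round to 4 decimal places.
\gamma(0) = 11.1101

Multiply the model equation by X_{t-k} and take expectations. With theta_0 = psi_0 = 1 and psi_j the MA(infinity) weights, this gives
  gamma(k) - sum_i phi_i gamma(k-i) = c_k,
  c_k = sigma^2 * sum_{j=k..q} theta_j psi_{j-k}   (c_k = 0 for k > q),
using gamma(-m) = gamma(m).
Pure AR (q = 0): c_0 = sigma^2 = 4, c_k = 0 for k >= 1.
Equations for k = 0, 1, 2 (AR order 2, c_2 = 0):
  (E0) gamma(0) = phi_1 gamma(1) + phi_2 gamma(2) + c_0
  (E1) gamma(1) = phi_1 gamma(0) + phi_2 gamma(1) + c_1
  (E2) gamma(2) = phi_1 gamma(1) + phi_2 gamma(0)
From (E1): gamma(1) = A gamma(0) + B with
  A = phi_1 / (1 - phi_2) = 0.766 / 0.958 = 0.799582,   B = c_1 / (1 - phi_2) = 0 / 0.958 = 0.
Insert (E2) into (E0): gamma(0) (1 - phi_2^2) = phi_1 (1 + phi_2) gamma(1) + c_0.
  phi_1 (1 + phi_2) = (0.766)(1.042) = 0.798172,   1 - phi_2^2 = 0.998236.
Replace gamma(1) by A gamma(0) + B and collect gamma(0):
  gamma(0) [0.998236 - (0.798172)(0.799582)] = c_0 = 4
  gamma(0) * 0.360032 = 4
  gamma(0) = 4 / 0.360032 = 11.110134.
Therefore gamma(0) = 11.1101 (to 4 decimal places).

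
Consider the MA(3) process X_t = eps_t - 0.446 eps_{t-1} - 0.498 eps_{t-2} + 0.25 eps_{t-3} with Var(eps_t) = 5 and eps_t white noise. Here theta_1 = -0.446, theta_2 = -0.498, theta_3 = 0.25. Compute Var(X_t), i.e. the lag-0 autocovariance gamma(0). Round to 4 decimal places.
\gamma(0) = 7.5471

For an MA(q) process X_t = eps_t + sum_i theta_i eps_{t-i} with
Var(eps_t) = sigma^2, the variance is
  gamma(0) = sigma^2 * (1 + sum_i theta_i^2).
  sum_i theta_i^2 = (-0.446)^2 + (-0.498)^2 + (0.25)^2 = 0.198916 + 0.248004 + 0.0625 = 0.50942.
  gamma(0) = 5 * (1 + 0.50942) = 5 * 1.50942 = 7.5471.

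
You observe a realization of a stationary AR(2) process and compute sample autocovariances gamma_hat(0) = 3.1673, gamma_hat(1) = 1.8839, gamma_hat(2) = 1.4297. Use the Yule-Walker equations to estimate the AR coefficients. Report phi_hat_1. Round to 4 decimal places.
\hat\phi_{1} = 0.5050

The Yule-Walker equations for an AR(p) process read, in matrix form,
  Gamma_p phi = r_p,   with   (Gamma_p)_{ij} = gamma(|i - j|),
                       (r_p)_i = gamma(i),   i,j = 1..p.
Substitute the sample gammas (Toeplitz matrix and right-hand side of size 2):
  Gamma_p = [[3.1673, 1.8839], [1.8839, 3.1673]]
  r_p     = [1.8839, 1.4297]
Written out:
  3.1673 phi_1 + 1.8839 phi_2 = 1.8839
  1.8839 phi_1 + 3.1673 phi_2 = 1.4297
Solve by Cramer's rule:
  det = gamma(0)^2 - gamma(1)^2 = (3.1673)^2 - (1.8839)^2 = 10.03178929 - 3.54907921 = 6.48271008
  phi_hat_1 = [gamma(1) gamma(0) - gamma(1) gamma(2)] / det = [(1.8839)(3.1673) - (1.8839)(1.4297)] / 6.48271008 = 3.27346464 / 6.48271008 = 0.505
  phi_hat_2 = [gamma(0) gamma(2) - gamma(1)^2] / det = [(3.1673)(1.4297) - (1.8839)^2] / 6.48271008 = 0.9792096 / 6.48271008 = 0.151
So phi_hat = [0.5050, 0.1510].
Therefore phi_hat_1 = 0.5050.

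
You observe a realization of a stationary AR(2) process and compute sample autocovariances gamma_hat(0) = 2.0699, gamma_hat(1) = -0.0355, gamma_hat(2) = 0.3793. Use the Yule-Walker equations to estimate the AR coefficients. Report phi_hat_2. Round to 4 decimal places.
\hat\phi_{2} = 0.1830

The Yule-Walker equations for an AR(p) process read, in matrix form,
  Gamma_p phi = r_p,   with   (Gamma_p)_{ij} = gamma(|i - j|),
                       (r_p)_i = gamma(i),   i,j = 1..p.
Substitute the sample gammas (Toeplitz matrix and right-hand side of size 2):
  Gamma_p = [[2.0699, -0.0355], [-0.0355, 2.0699]]
  r_p     = [-0.0355, 0.3793]
Written out:
  2.0699 phi_1 - 0.0355 phi_2 = -0.0355
  -0.0355 phi_1 + 2.0699 phi_2 = 0.3793
Solve by Cramer's rule:
  det = gamma(0)^2 - gamma(1)^2 = (2.0699)^2 - (-0.0355)^2 = 4.28448601 - 0.00126025 = 4.28322576
  phi_hat_1 = [gamma(1) gamma(0) - gamma(1) gamma(2)] / det = [(-0.0355)(2.0699) - (-0.0355)(0.3793)] / 4.28322576 = -0.0600163 / 4.28322576 = -0.014
  phi_hat_2 = [gamma(0) gamma(2) - gamma(1)^2] / det = [(2.0699)(0.3793) - (-0.0355)^2] / 4.28322576 = 0.78385282 / 4.28322576 = 0.183
So phi_hat = [-0.0140, 0.1830].
Therefore phi_hat_2 = 0.1830.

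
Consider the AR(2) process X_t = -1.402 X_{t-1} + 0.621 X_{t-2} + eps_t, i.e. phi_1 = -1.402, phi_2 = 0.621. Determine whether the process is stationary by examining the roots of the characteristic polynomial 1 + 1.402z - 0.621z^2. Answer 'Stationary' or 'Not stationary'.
\text{Not stationary}

The AR(p) characteristic polynomial is P(z) = 1 + 1.402z - 0.621z^2.
Stationarity requires all roots to lie outside the unit circle, i.e. |z| > 1 for every root.
Set 1 + (1.402) z + (-0.621) z^2 = 0, i.e. a z^2 + b z + c = 0 with a = -0.621, b = 1.402, c = 1.
Discriminant D = b^2 - 4ac = (1.402)^2 - 4*(-0.621)*1 = 1.965604 - (-2.484) = 4.449604.
D >= 0, so the roots are real: z = (-b +/- sqrt(D)) / (2a) = (-1.402 +/- 2.109408) / (-1.242).
  z_1 = (-1.402 + 2.109408) / (-1.242) = -0.5696,   |z_1| = 0.5696.
  z_2 = (-1.402 - 2.109408) / (-1.242) = 2.8272,   |z_2| = 2.8272.
Moduli of all roots: 0.5696, 2.8272.
All moduli strictly greater than 1? No.
Verdict: Not stationary.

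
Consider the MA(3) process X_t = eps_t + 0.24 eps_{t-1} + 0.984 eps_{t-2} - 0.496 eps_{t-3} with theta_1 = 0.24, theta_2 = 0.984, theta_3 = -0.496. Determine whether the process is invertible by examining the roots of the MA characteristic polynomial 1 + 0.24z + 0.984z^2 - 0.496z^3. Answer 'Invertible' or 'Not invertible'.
\text{Not invertible}

The MA(q) characteristic polynomial is P(z) = 1 + 0.24z + 0.984z^2 - 0.496z^3.
Invertibility requires all roots to lie outside the unit circle, i.e. |z| > 1 for every root.
Degree 3: look for a simple real root z0 first, then factor out (1 - z/z0) and solve the remaining quadratic.
Testing z0 = 2.5: P(2.5) = 1 + (0.24)(2.5) + (0.984)(2.5)^2 + (-0.496)(2.5)^3
  = 1 + (0.6) + (6.15) + (-7.75) = 0.  So z_0 = 2.5 is a root, |z_0| = 2.5.
Divide out the factor (1 - 0.4 z) = (1 - z/z0) (since 1/z0 = 0.4):
  P(z) = (1 - 0.4 z)(1 + (0.64) z + (1.24) z^2)
  [check: z-coef 0.64 - (0.4) = 0.24; z^2-coef 1.24 - (0.4)(0.64) = 0.984; z^3-coef -(0.4)(1.24) = -0.496.]
Remaining roots from the quadratic factor 1 + (0.64) z + (1.24) z^2:
  Set 1 + (0.64) z + (1.24) z^2 = 0, i.e. a z^2 + b z + c = 0 with a = 1.24, b = 0.64, c = 1.
  Discriminant D = b^2 - 4ac = (0.64)^2 - 4*(1.24)*1 = 0.4096 - (4.96) = -4.5504.
  D < 0, so the roots are the complex-conjugate pair z = (-b +/- i sqrt(-D)) / (2a) = -0.2581 +/- 0.8601i.
  For a conjugate pair |z|^2 = z * conj(z) = (product of roots) = c/a = 1/(1.24) = 0.806452, so |z| = sqrt(0.806452) = 0.898 for both roots.
Moduli of all roots: 2.5000, 0.8980, 0.8980.
All moduli strictly greater than 1? No.
Verdict: Not invertible.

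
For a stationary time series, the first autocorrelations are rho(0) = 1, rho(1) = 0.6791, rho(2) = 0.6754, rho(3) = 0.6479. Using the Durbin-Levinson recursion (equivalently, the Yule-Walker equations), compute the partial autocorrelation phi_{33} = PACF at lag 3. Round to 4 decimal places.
\phi_{33} = 0.2240

The PACF at lag k is phi_{kk}, the last component of the solution
to the Yule-Walker system G_k phi = r_k where
  (G_k)_{ij} = rho(|i - j|), (r_k)_i = rho(i), i,j = 1..k.
Equivalently, Durbin-Levinson gives phi_{kk} iteratively:
  phi_{11} = rho(1)
  phi_{kk} = [rho(k) - sum_{j=1..k-1} phi_{k-1,j} rho(k-j)]
            / [1 - sum_{j=1..k-1} phi_{k-1,j} rho(j)],
  phi_{k,j} = phi_{k-1,j} - phi_{kk} phi_{k-1,k-j},  j = 1..k-1.
Step k = 1:
  phi_11 = rho(1) = 0.6791.
Step k = 2:
  phi_22 = [rho(2) - phi_11 rho(1)] / [1 - phi_11 rho(1)] = [0.6754 - (0.6791)(0.6791)] / [1 - (0.6791)(0.6791)]
         = 0.21422319 / 0.53882319 = 0.397576.
  Update: phi_21 = phi_11 - phi_22 phi_11 = 0.6791 - (0.397576)(0.6791) = 0.409106.
Step k = 3:
  phi_33 = [rho(3) - phi_21 rho(2) - phi_22 rho(1)] / [1 - phi_21 rho(1) - phi_22 rho(2)]
    numerator   = 0.6479 - (0.409106)(0.6754) - (0.397576)(0.6791) = 0.10159584
    denominator = 1 - (0.409106)(0.6791) - (0.397576)(0.6754) = 0.45365318
  phi_33 = 0.10159584 / 0.45365318 = 0.224.
Therefore phi_{33} = 0.2240.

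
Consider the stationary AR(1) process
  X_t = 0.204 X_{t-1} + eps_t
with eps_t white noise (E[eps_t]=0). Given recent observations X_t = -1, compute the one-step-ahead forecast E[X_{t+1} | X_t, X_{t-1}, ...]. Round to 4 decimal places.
E[X_{t+1} \mid \mathcal F_t] = -0.2040

For an AR(p) model X_t = c + sum_i phi_i X_{t-i} + eps_t, the
one-step-ahead conditional mean is
  E[X_{t+1} | X_t, ...] = c + sum_i phi_i X_{t+1-i}.
Substitute known values:
  E[X_{t+1} | ...] = (0.204) * (-1)
                   = -0.2040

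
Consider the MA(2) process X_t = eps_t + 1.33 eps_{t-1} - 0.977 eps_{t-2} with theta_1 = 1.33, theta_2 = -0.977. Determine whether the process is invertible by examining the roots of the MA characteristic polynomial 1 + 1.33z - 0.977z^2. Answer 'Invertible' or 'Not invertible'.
\text{Not invertible}

The MA(q) characteristic polynomial is P(z) = 1 + 1.33z - 0.977z^2.
Invertibility requires all roots to lie outside the unit circle, i.e. |z| > 1 for every root.
Set 1 + (1.33) z + (-0.977) z^2 = 0, i.e. a z^2 + b z + c = 0 with a = -0.977, b = 1.33, c = 1.
Discriminant D = b^2 - 4ac = (1.33)^2 - 4*(-0.977)*1 = 1.7689 - (-3.908) = 5.6769.
D >= 0, so the roots are real: z = (-b +/- sqrt(D)) / (2a) = (-1.33 +/- 2.382625) / (-1.954).
  z_1 = (-1.33 + 2.382625) / (-1.954) = -0.5387,   |z_1| = 0.5387.
  z_2 = (-1.33 - 2.382625) / (-1.954) = 1.9,   |z_2| = 1.9.
Moduli of all roots: 0.5387, 1.9000.
All moduli strictly greater than 1? No.
Verdict: Not invertible.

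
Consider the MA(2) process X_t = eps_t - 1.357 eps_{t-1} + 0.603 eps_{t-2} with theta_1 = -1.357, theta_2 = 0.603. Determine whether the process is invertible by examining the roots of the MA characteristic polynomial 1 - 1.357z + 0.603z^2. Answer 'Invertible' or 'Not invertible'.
\text{Invertible}

The MA(q) characteristic polynomial is P(z) = 1 - 1.357z + 0.603z^2.
Invertibility requires all roots to lie outside the unit circle, i.e. |z| > 1 for every root.
Set 1 + (-1.357) z + (0.603) z^2 = 0, i.e. a z^2 + b z + c = 0 with a = 0.603, b = -1.357, c = 1.
Discriminant D = b^2 - 4ac = (-1.357)^2 - 4*(0.603)*1 = 1.841449 - (2.412) = -0.570551.
D < 0, so the roots are the complex-conjugate pair z = (-b +/- i sqrt(-D)) / (2a) = 1.1252 +/- 0.6263i.
For a conjugate pair |z|^2 = z * conj(z) = (product of roots) = c/a = 1/(0.603) = 1.658375, so |z| = sqrt(1.658375) = 1.2878 for both roots.
Moduli of all roots: 1.2878, 1.2878.
All moduli strictly greater than 1? Yes.
Verdict: Invertible.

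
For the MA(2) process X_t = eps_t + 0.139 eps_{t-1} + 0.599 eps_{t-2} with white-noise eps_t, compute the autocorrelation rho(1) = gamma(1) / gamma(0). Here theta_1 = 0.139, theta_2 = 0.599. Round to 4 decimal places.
\rho(1) = 0.1613

For an MA(q) process with theta_0 = 1, the autocovariance is
  gamma(k) = sigma^2 * sum_{i=0..q-k} theta_i * theta_{i+k},
and rho(k) = gamma(k) / gamma(0). Sigma^2 cancels.
  numerator   = (1)*(0.139) + (0.139)*(0.599) = 0.222261.
  denominator = (1)^2 + (0.139)^2 + (0.599)^2 = 1.378122.
  rho(1) = 0.222261 / 1.378122 = 0.1613.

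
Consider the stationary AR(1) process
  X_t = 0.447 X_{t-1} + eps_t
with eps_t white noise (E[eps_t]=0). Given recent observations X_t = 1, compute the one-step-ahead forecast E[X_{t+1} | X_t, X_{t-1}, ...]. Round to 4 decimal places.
E[X_{t+1} \mid \mathcal F_t] = 0.4470

For an AR(p) model X_t = c + sum_i phi_i X_{t-i} + eps_t, the
one-step-ahead conditional mean is
  E[X_{t+1} | X_t, ...] = c + sum_i phi_i X_{t+1-i}.
Substitute known values:
  E[X_{t+1} | ...] = (0.447) * (1)
                   = 0.4470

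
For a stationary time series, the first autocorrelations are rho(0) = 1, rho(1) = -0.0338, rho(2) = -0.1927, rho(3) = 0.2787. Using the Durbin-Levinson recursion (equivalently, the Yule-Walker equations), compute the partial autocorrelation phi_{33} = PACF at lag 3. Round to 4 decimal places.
\phi_{33} = 0.2750

The PACF at lag k is phi_{kk}, the last component of the solution
to the Yule-Walker system G_k phi = r_k where
  (G_k)_{ij} = rho(|i - j|), (r_k)_i = rho(i), i,j = 1..k.
Equivalently, Durbin-Levinson gives phi_{kk} iteratively:
  phi_{11} = rho(1)
  phi_{kk} = [rho(k) - sum_{j=1..k-1} phi_{k-1,j} rho(k-j)]
            / [1 - sum_{j=1..k-1} phi_{k-1,j} rho(j)],
  phi_{k,j} = phi_{k-1,j} - phi_{kk} phi_{k-1,k-j},  j = 1..k-1.
Step k = 1:
  phi_11 = rho(1) = -0.0338.
Step k = 2:
  phi_22 = [rho(2) - phi_11 rho(1)] / [1 - phi_11 rho(1)] = [-0.1927 - (-0.0338)(-0.0338)] / [1 - (-0.0338)(-0.0338)]
         = -0.19384244 / 0.99885756 = -0.194064.
  Update: phi_21 = phi_11 - phi_22 phi_11 = -0.0338 - (-0.194064)(-0.0338) = -0.040359.
Step k = 3:
  phi_33 = [rho(3) - phi_21 rho(2) - phi_22 rho(1)] / [1 - phi_21 rho(1) - phi_22 rho(2)]
    numerator   = 0.2787 - (-0.040359)(-0.1927) - (-0.194064)(-0.0338) = 0.26436338
    denominator = 1 - (-0.040359)(-0.0338) - (-0.194064)(-0.1927) = 0.96123969
  phi_33 = 0.26436338 / 0.96123969 = 0.275.
Therefore phi_{33} = 0.2750.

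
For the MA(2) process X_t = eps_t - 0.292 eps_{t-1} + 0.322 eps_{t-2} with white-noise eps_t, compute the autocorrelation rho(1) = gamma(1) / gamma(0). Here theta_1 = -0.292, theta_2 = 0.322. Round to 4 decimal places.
\rho(1) = -0.3247

For an MA(q) process with theta_0 = 1, the autocovariance is
  gamma(k) = sigma^2 * sum_{i=0..q-k} theta_i * theta_{i+k},
and rho(k) = gamma(k) / gamma(0). Sigma^2 cancels.
  numerator   = (1)*(-0.292) + (-0.292)*(0.322) = -0.386024.
  denominator = (1)^2 + (-0.292)^2 + (0.322)^2 = 1.188948.
  rho(1) = -0.386024 / 1.188948 = -0.3247.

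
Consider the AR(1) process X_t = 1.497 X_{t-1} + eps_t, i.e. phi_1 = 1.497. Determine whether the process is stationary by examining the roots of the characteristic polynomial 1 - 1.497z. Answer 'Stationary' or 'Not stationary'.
\text{Not stationary}

The AR(p) characteristic polynomial is P(z) = 1 - 1.497z.
Stationarity requires all roots to lie outside the unit circle, i.e. |z| > 1 for every root.
This is linear in z: 1 + (-1.497) z = 0  =>  z = -1/(-1.497) = 0.668003,  |z| = 0.668003.
Moduli of all roots: 0.6680.
All moduli strictly greater than 1? No.
Verdict: Not stationary.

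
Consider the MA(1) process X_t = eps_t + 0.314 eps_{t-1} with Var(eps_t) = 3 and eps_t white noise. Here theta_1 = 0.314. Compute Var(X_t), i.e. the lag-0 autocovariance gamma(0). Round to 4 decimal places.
\gamma(0) = 3.2958

For an MA(q) process X_t = eps_t + sum_i theta_i eps_{t-i} with
Var(eps_t) = sigma^2, the variance is
  gamma(0) = sigma^2 * (1 + sum_i theta_i^2).
  sum_i theta_i^2 = (0.314)^2 = 0.098596.
  gamma(0) = 3 * (1 + 0.098596) = 3 * 1.098596 = 3.295788, which rounds to 3.2958.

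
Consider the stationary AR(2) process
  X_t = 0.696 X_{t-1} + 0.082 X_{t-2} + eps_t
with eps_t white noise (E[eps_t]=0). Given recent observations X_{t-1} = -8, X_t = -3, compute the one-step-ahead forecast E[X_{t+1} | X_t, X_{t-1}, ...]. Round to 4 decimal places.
E[X_{t+1} \mid \mathcal F_t] = -2.7440

For an AR(p) model X_t = c + sum_i phi_i X_{t-i} + eps_t, the
one-step-ahead conditional mean is
  E[X_{t+1} | X_t, ...] = c + sum_i phi_i X_{t+1-i}.
Substitute known values:
  E[X_{t+1} | ...] = (0.696) * (-3) + (0.082) * (-8)
                   = -2.7440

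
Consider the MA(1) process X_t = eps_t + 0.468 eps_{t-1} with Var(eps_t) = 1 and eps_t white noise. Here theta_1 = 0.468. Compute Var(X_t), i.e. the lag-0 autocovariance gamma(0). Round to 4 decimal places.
\gamma(0) = 1.2190

For an MA(q) process X_t = eps_t + sum_i theta_i eps_{t-i} with
Var(eps_t) = sigma^2, the variance is
  gamma(0) = sigma^2 * (1 + sum_i theta_i^2).
  sum_i theta_i^2 = (0.468)^2 = 0.219024.
  gamma(0) = 1 * (1 + 0.219024) = 1 * 1.219024 = 1.219024, which rounds to 1.2190.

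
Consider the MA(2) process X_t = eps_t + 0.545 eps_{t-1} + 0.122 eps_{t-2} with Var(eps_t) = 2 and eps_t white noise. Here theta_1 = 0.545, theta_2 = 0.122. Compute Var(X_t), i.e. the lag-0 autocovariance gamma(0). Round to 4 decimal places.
\gamma(0) = 2.6238

For an MA(q) process X_t = eps_t + sum_i theta_i eps_{t-i} with
Var(eps_t) = sigma^2, the variance is
  gamma(0) = sigma^2 * (1 + sum_i theta_i^2).
  sum_i theta_i^2 = (0.545)^2 + (0.122)^2 = 0.297025 + 0.014884 = 0.311909.
  gamma(0) = 2 * (1 + 0.311909) = 2 * 1.311909 = 2.623818, which rounds to 2.6238.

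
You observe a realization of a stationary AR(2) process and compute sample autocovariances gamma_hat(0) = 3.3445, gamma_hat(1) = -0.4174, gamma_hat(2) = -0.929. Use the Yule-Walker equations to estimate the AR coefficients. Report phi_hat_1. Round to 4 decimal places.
\hat\phi_{1} = -0.1620

The Yule-Walker equations for an AR(p) process read, in matrix form,
  Gamma_p phi = r_p,   with   (Gamma_p)_{ij} = gamma(|i - j|),
                       (r_p)_i = gamma(i),   i,j = 1..p.
Substitute the sample gammas (Toeplitz matrix and right-hand side of size 2):
  Gamma_p = [[3.3445, -0.4174], [-0.4174, 3.3445]]
  r_p     = [-0.4174, -0.929]
Written out:
  3.3445 phi_1 - 0.4174 phi_2 = -0.4174
  -0.4174 phi_1 + 3.3445 phi_2 = -0.929
Solve by Cramer's rule:
  det = gamma(0)^2 - gamma(1)^2 = (3.3445)^2 - (-0.4174)^2 = 11.18568025 - 0.17422276 = 11.01145749
  phi_hat_1 = [gamma(1) gamma(0) - gamma(1) gamma(2)] / det = [(-0.4174)(3.3445) - (-0.4174)(-0.929)] / 11.01145749 = -1.7837589 / 11.01145749 = -0.162
  phi_hat_2 = [gamma(0) gamma(2) - gamma(1)^2] / det = [(3.3445)(-0.929) - (-0.4174)^2] / 11.01145749 = -3.28126326 / 11.01145749 = -0.298
So phi_hat = [-0.1620, -0.2980].
Therefore phi_hat_1 = -0.1620.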